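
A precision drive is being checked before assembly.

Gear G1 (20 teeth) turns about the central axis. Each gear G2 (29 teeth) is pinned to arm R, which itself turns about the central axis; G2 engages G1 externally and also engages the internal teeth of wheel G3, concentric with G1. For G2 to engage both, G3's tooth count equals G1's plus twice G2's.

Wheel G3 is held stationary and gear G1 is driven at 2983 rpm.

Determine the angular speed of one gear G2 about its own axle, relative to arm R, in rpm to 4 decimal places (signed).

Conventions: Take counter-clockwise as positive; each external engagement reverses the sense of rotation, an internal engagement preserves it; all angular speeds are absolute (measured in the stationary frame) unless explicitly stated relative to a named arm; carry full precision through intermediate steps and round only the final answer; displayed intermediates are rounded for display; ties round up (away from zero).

class = planetary set [G3 = 20+2·29 = 78; Willis about the carrier]
normalise by the input: solve with ω_sun = 1, then scale by 2983 rpm
ring teeth: 20 + 2·29 = 78
20(ω_sun−ω_arm) = −78(ω_ring−ω_arm),  ω_ring = 0, ω_sun = 1
20(1−ω_arm) = −78(0−ω_arm)  ⇒  98·ω_arm = 20  ⇒  ω_arm = 10/49
sun–planet mesh: 20·(1−10/49) = −29·(ω_p−ω_arm)  ⇒  ω_p−ω_arm = -780/1421
scale: ω_p−ω_arm = -780/1421 × 2983 rpm = -1637.3962 rpm

-1637.3962 rpm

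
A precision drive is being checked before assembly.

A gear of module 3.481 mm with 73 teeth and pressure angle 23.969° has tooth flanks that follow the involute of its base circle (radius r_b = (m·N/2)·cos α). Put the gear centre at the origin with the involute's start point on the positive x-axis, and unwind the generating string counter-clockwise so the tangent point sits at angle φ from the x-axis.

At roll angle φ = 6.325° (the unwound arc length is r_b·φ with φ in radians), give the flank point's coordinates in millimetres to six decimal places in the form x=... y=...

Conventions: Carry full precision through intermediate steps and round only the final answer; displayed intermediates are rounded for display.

x=116.805099 y=0.051999

recognized (one wheel, involute flank): single-mesh tooth geometry, m = 3.481, N = 73
pitch radius r_p = m·N/2 = 3.481·73/2 = 127.056500
base radius r_b = r_p·cos α = 127.056500·cos 23.969° = 116.099832
roll angle φ = 6.325° = 0.11039208 rad
x = r_b·(cos φ + φ·sin φ) = 116.805099
y = r_b·(sin φ − φ·cos φ) = 0.051999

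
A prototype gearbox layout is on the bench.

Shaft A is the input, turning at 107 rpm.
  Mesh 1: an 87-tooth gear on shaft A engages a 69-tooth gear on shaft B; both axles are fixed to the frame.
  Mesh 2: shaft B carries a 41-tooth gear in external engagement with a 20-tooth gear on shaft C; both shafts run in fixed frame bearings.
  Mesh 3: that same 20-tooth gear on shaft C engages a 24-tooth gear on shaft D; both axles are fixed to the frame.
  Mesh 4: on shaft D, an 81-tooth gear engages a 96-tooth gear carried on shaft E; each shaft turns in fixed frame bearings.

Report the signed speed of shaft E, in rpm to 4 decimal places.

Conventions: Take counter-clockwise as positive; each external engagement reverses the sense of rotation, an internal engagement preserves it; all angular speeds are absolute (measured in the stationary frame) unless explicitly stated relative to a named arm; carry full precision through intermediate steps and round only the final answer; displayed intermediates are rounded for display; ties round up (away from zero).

recognized (5 fixed axles, 4 meshes): fixed-axis compound train
mesh 1 [87T→69T]: ω = 107.0000×87/69 = 134.9130 rpm, sense flips to −
mesh 2 [41T→20T]: ω = 134.9130×41/20 = 276.5717 rpm, sense flips to +
mesh 3 [20T→24T]: ω = 276.5717×20/24 = 230.4764 rpm, sense flips to −
mesh 4 [81T→96T]: ω = 230.4764×81/96 = 194.4645 rpm, sense flips to +
signed output speed = +194.4645 rpm

+194.4645 rpm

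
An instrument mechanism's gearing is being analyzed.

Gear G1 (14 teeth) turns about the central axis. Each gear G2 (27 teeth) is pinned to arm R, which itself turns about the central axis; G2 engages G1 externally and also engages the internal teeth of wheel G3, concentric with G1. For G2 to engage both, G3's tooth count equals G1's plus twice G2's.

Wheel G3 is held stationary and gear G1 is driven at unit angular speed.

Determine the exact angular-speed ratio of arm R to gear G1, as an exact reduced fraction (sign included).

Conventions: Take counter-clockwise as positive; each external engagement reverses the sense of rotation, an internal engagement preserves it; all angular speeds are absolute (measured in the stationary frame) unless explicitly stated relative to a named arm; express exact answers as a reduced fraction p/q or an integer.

planetary set (14T centre, 27T on arm, 68T internal) — Willis relation
ring teeth: 14 + 2·27 = 68
14(ω_sun−ω_arm) = −68(ω_ring−ω_arm),  ω_ring = 0, ω_sun = 1
14(1−ω_arm) = −68(0−ω_arm)  ⇒  82·ω_arm = 14  ⇒  ω_arm = 7/41
ω_out/ω_in = 7/41

7/41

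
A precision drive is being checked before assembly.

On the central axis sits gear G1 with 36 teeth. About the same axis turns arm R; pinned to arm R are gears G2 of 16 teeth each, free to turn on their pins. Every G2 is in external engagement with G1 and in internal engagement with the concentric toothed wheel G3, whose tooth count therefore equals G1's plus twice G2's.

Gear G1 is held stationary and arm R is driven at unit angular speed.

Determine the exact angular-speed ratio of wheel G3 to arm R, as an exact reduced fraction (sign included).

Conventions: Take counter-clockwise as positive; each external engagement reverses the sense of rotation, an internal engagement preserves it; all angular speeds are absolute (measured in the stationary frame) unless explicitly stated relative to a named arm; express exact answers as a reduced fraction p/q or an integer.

26/17

topology: planetary set — G1 36T / G2 16T / G3 68T, arm = carrier (Willis)
ring teeth: 36 + 2·16 = 68
36(ω_sun−ω_arm) = −68(ω_ring−ω_arm),  ω_sun = 0, ω_arm = 1
ω_ring = 1 − (36/68)(0−1) = 26/17
ω_out/ω_in = 26/17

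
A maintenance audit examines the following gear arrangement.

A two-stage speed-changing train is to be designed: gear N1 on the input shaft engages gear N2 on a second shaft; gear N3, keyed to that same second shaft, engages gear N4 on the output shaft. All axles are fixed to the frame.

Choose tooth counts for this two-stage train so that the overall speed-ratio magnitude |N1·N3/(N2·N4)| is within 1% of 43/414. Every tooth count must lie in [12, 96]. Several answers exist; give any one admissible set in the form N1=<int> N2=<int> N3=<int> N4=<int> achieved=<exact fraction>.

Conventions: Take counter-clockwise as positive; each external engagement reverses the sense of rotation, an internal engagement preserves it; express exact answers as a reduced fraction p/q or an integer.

N1=12 N2=54 N3=43 N4=92 achieved=43/414

design class (target 43/414): fixed-axis compound train
target = 43/414 in lowest terms: an exact hit needs N1·N3 = k·43 and N2·N4 = k·414 for one integer k, every count in [12, 96]; additionally prefer no 1:1 stage (N1 ≠ N2, N3 ≠ N4)
k = 1…11: no 1:1-free in-range split of k·43 and k·414 into factor pairs; take k = 12
k = 12: N1·N3 = 516 = 12·43, N2·N4 = 4968 = 54·92
achieved = 12·43/(54·92) = 43/414; |achieved − target| = 0 ≤ 43/41400 ✓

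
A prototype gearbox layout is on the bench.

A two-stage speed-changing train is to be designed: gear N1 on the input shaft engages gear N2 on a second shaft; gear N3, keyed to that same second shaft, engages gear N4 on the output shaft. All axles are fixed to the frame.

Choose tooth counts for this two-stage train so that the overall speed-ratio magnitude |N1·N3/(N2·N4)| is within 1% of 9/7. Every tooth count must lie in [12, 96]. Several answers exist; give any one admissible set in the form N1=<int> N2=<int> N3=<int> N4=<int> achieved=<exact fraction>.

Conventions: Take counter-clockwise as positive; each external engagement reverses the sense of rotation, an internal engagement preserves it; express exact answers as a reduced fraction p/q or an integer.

N1=12 N2=14 N3=18 N4=12 achieved=9/7

2-stage fixed-axis compound train for ratio 9/7
target = 9/7 in lowest terms: an exact hit needs N1·N3 = k·9 and N2·N4 = k·7 for one integer k, every count in [12, 96]; additionally prefer no 1:1 stage (N1 ≠ N2, N3 ≠ N4)
k = 1…23: no 1:1-free in-range split of k·9 and k·7 into factor pairs; take k = 24
k = 24: N1·N3 = 216 = 12·18, N2·N4 = 168 = 14·12
achieved = 12·18/(14·12) = 9/7; |achieved − target| = 0 ≤ 9/700 ✓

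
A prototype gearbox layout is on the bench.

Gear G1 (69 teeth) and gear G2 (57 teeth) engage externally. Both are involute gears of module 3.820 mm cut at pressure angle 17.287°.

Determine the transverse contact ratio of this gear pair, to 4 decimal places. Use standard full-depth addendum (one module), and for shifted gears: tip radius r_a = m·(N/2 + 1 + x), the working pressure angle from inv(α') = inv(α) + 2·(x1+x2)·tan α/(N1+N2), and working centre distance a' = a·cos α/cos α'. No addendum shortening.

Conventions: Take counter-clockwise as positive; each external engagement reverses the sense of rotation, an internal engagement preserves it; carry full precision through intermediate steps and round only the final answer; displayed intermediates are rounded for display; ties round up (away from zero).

recognized (one external pair, fixed centres): single-mesh tooth geometry, m = 3.820, N1 = 69, N2 = 57
base radii: r_b1 = 125.836815, r_b2 = 103.952151
tip radii: r_a1 = 135.610000, r_a2 = 112.690000
no profile shift: α' = α, a' = a
action lengths: √(r_a1²−r_b1²) = 50.548671, √(r_a2²−r_b2²) = 43.508463
base pitch p_b = π·m·cos α = 11.458783
CR = (50.548671 + 43.508463 − 240.660000·sin 17.28700°)/11.458783 = 1.967315
contact ratio ≈ 1.9673

1.9673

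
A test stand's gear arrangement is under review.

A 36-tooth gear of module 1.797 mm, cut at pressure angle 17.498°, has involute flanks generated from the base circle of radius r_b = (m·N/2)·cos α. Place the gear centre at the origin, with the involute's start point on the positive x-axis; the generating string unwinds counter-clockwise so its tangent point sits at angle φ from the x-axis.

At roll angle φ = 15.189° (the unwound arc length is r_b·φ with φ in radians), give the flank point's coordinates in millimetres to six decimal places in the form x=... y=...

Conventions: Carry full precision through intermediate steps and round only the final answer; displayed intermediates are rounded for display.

single-mesh involute tooth geometry (36T wheel at module 1.797)
pitch radius r_p = m·N/2 = 1.797·36/2 = 32.346000
base radius r_b = r_p·cos α = 32.346000·cos 17.498° = 30.849268
roll angle φ = 15.189° = 0.26509806 rad
x = r_b·(cos φ + φ·sin φ) = 31.914294
y = r_b·(sin φ − φ·cos φ) = 0.190234

x=31.914294 y=0.190234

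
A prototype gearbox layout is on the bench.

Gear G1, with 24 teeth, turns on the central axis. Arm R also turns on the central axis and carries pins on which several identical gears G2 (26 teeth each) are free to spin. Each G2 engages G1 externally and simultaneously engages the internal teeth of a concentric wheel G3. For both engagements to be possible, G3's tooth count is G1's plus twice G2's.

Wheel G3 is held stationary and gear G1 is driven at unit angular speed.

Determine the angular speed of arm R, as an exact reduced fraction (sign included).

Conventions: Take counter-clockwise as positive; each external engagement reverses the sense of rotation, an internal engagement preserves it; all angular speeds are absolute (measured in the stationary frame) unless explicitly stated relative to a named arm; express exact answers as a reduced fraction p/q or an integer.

topology: planetary set — G1 24T / G2 26T / G3 76T, arm = carrier (Willis)
ring teeth: 24 + 2·26 = 76
24(ω_sun−ω_arm) = −76(ω_ring−ω_arm),  ω_ring = 0, ω_sun = 1
24(1−ω_arm) = −76(0−ω_arm)  ⇒  100·ω_arm = 24  ⇒  ω_arm = 6/25
exact speed ratio = 6/25

6/25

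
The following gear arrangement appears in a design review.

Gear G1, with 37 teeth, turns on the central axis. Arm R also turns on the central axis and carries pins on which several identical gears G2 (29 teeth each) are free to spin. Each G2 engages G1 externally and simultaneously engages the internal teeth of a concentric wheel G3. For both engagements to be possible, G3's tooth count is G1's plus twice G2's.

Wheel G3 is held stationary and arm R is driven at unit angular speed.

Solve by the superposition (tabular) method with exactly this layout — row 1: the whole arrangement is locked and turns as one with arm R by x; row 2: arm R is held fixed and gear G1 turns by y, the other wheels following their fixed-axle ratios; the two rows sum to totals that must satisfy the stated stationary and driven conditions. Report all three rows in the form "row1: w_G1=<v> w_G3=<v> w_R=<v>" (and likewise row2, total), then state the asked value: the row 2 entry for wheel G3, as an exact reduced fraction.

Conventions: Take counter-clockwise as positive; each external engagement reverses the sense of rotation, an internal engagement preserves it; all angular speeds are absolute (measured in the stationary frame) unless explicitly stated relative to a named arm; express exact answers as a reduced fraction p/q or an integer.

planetary set (37T centre, 29T on arm, 95T internal) — Willis relation
superposition row 1 [locked train]: every member turns x
superposition row 2 [arm held]: sun y, ring −(37/95)·y, arm 0
boundary: total ω_ring = x − (37/95)·y = 0 and total ω_arm = x = 1  ⇒  y = 95/37, x = 1
row 2 ring = −(37/95)·95/37 = -1
totals (row 1 + row 2): sun 1 + 95/37 = 132/37, ring 1 + (-1) = 0, arm 1 + 0 = 1
asked cell (row2, ring) = -1

row1: w_G1=1 w_G3=1 w_R=1
row2: w_G1=95/37 w_G3=-1 w_R=0
total: w_G1=132/37 w_G3=0 w_R=1
asked value: -1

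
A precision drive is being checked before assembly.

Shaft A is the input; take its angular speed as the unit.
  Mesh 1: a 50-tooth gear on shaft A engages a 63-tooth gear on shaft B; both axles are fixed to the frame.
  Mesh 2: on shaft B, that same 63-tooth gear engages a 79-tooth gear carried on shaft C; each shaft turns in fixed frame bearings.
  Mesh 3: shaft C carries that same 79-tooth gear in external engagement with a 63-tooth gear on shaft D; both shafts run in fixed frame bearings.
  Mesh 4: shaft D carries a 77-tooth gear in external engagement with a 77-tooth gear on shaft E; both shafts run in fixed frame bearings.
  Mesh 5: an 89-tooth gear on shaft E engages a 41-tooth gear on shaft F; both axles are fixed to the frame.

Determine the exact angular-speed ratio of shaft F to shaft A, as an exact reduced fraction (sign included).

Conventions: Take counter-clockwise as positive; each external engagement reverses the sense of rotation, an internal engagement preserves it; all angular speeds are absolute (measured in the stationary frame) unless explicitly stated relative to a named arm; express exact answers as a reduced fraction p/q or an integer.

class = fixed-axis compound train [5 meshes; 5 ratios multiply, 5 sense flips]
mesh 1 [50T→63T]: running ratio 50/63, sense −
mesh 2 [63T→79T]: running ratio 50/79, sense +
mesh 3 [79T→63T]: running ratio 50/63, sense −
mesh 4 [77T→77T]: running ratio 50/63, sense +
mesh 5 [89T→41T]: running ratio 4450/2583, sense −
ω_out/ω_in = -4450/2583

-4450/2583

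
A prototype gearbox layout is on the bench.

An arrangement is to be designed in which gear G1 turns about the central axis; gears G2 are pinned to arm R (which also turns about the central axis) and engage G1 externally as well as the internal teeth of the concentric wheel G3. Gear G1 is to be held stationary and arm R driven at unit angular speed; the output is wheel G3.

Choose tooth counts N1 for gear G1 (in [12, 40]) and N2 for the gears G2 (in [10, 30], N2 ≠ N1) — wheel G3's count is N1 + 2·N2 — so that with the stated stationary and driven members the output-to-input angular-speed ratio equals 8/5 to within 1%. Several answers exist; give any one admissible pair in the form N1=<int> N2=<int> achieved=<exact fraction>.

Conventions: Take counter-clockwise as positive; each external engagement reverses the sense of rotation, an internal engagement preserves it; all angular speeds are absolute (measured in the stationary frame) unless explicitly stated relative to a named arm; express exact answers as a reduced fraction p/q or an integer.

N1=30 N2=10 achieved=8/5

design class (target 8/5): planetary set
Willis with ω_sun = 0: ω_ring/ω_arm = (N1+N3)/N3; set equal to 8/5  ⇒  N3/N1 = 1/(8/5 − 1) = 5/3
N3 = N1 + 2·N2  ⇒  N2/N1 = (N3/N1 − 1)/2 = (5/3 − 1)/2 = 1/3
smallest multiple with N1 ≥ 12 and N2 ≥ 10: k = 10  ⇒  N1 = 10·3 = 30, N2 = 10·1 = 10 (N1 ≤ 40, N2 ≤ 30, N2 ≠ N1 ✓), N3 = 30 + 2·10 = 50
check: (N1+N3)/N3 with N1 = 30, N3 = 50 gives 8/5; |achieved − target| = 0 ≤ 2/125 ✓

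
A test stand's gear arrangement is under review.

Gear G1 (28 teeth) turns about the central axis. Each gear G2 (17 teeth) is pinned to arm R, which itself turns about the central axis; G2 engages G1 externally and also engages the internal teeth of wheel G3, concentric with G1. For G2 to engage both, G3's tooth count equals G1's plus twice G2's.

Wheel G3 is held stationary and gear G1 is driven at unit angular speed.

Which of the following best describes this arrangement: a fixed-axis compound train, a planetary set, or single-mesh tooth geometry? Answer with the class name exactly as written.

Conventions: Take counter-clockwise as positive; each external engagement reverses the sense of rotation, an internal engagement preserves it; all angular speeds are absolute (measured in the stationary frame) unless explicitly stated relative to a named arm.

planetary set

planetary set (28T centre, 17T on arm, 62T internal) — Willis relation
classification: planetary set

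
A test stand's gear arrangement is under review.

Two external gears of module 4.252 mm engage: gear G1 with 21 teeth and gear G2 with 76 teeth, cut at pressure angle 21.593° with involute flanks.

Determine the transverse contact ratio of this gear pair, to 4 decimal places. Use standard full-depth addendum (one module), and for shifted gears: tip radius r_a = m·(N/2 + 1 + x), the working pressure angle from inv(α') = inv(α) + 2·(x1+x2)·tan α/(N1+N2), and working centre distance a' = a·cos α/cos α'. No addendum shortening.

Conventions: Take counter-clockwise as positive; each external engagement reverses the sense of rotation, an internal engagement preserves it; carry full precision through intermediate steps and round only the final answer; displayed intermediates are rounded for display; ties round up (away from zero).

1.6220

recognized (one external pair, fixed centres): single-mesh tooth geometry, m = 4.252, N1 = 21, N2 = 76
base radii: r_b1 = 41.512809, r_b2 = 150.236831
tip radii: r_a1 = 48.898000, r_a2 = 165.828000
no profile shift: α' = α, a' = a
action lengths: √(r_a1²−r_b1²) = 25.839913, √(r_a2²−r_b2²) = 70.198434
base pitch p_b = π·m·cos α = 12.420603
CR = (25.839913 + 70.198434 − 206.222000·sin 21.59300°)/12.420603 = 1.622014
contact ratio ≈ 1.6220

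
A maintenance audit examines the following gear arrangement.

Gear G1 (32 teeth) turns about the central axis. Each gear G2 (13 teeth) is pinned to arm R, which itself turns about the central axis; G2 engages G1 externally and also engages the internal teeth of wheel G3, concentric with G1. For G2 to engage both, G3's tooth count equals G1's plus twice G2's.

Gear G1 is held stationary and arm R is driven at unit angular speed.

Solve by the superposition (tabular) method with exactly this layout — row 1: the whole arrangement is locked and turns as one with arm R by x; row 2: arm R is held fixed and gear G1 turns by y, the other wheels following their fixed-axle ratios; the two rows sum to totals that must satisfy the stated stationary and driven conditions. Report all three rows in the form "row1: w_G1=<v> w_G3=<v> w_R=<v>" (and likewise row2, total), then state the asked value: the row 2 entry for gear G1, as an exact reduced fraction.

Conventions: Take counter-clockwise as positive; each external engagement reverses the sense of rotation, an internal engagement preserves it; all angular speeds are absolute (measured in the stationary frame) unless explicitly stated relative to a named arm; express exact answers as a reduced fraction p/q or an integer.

recognized (axles ride arm R): planetary set, 32/13/58 teeth
row 1: whole set turns with the arm by x
superposition row 2 [arm held]: sun y, ring −(32/58)·y, arm 0
boundary: total ω_sun = x + y = 0 and total ω_arm = x = 1  ⇒  y = -1, x = 1
row 2 ring = −(32/58)·(-1) = 16/29
totals (row 1 + row 2): sun 1 + (-1) = 0, ring 1 + 16/29 = 45/29, arm 1 + 0 = 1
asked cell (row2, sun) = -1

row1: w_G1=1 w_G3=1 w_R=1
row2: w_G1=-1 w_G3=16/29 w_R=0
total: w_G1=0 w_G3=45/29 w_R=1
asked value: -1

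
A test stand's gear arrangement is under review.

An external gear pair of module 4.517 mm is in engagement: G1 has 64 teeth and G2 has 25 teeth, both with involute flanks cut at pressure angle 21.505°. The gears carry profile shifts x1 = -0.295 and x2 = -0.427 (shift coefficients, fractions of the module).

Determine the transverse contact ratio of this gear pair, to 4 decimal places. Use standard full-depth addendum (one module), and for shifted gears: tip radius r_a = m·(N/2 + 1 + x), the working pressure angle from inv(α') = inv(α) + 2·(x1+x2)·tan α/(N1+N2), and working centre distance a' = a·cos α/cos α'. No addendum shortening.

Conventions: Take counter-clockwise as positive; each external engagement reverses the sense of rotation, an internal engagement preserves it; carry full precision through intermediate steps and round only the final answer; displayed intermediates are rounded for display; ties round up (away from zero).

topology: single-mesh involute geometry — m = 4.517, 64T/25T pair
base radii: r_b1 = 134.481653, r_b2 = 52.531896
tip radii: r_a1 = 147.728485, r_a2 = 59.050741
inv(α') = inv(21.505°) + 2·(-0.295-0.427)·tan α/(64+25) = 0.01228551  ⇒  α' = 18.78993°
a' = a·cos α / cos α' = 201.0065·cos 21.505°/cos 18.78993° = 197.541338
action lengths: √(r_a1²−r_b1²) = 61.142376, √(r_a2²−r_b2²) = 26.970167
base pitch p_b = π·m·cos α = 13.202705
CR = (61.142376 + 26.970167 − 197.541338·sin 18.78993°)/13.202705 = 1.854515
contact ratio ≈ 1.8545

1.8545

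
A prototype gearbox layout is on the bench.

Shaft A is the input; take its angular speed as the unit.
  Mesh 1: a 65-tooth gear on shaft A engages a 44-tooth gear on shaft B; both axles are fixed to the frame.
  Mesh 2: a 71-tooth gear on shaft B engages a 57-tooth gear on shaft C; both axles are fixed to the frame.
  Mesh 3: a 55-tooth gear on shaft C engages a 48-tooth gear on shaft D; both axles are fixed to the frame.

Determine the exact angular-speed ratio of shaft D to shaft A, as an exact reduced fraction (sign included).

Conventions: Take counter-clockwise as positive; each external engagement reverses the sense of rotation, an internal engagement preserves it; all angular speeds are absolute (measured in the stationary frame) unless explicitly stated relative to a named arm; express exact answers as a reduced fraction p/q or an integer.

class = fixed-axis compound train [3 meshes; 3 ratios multiply, 3 sense flips]
mesh 1 [65T→44T]: running ratio 65/44, sense −
mesh 2 [71T→57T]: running ratio 4615/2508, sense +
mesh 3 [55T→48T]: running ratio 23075/10944, sense −
ω_out/ω_in = -23075/10944

-23075/10944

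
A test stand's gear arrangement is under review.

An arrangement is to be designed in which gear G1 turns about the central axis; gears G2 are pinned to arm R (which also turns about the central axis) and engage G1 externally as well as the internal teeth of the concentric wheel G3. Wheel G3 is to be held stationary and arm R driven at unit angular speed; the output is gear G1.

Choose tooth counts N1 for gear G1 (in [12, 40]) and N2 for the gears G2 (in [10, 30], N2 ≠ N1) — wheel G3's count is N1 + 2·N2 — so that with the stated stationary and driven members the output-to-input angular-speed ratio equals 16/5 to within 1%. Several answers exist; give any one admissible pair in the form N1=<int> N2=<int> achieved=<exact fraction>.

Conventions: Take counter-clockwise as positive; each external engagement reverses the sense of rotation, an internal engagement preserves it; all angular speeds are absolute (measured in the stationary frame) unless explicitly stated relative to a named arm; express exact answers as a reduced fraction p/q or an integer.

design class (target 16/5): planetary set
Willis with ω_ring = 0: ω_sun/ω_arm = (N1+N3)/N1; set equal to 16/5  ⇒  N3/N1 = 16/5 − 1 = 11/5
N3 = N1 + 2·N2  ⇒  N2/N1 = (N3/N1 − 1)/2 = (11/5 − 1)/2 = 3/5
smallest multiple with N1 ≥ 12 and N2 ≥ 10: k = 4  ⇒  N1 = 4·5 = 20, N2 = 4·3 = 12 (N1 ≤ 40, N2 ≤ 30, N2 ≠ N1 ✓), N3 = 20 + 2·12 = 44
check: (N1+N3)/N1 with N1 = 20, N3 = 44 gives 16/5; |achieved − target| = 0 ≤ 4/125 ✓

N1=20 N2=12 achieved=16/5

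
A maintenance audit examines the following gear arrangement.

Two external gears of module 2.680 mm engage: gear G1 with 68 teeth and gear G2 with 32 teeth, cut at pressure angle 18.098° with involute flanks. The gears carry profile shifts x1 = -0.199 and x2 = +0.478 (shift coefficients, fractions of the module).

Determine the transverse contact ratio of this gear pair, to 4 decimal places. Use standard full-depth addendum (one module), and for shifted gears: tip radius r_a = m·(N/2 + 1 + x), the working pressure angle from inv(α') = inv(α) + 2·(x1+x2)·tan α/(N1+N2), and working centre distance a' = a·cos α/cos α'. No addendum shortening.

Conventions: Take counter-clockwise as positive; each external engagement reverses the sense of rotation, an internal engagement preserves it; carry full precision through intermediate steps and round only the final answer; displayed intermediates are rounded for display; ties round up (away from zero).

single-mesh involute tooth geometry (68T engaging 32T at module 2.680)
base radii: r_b1 = 86.611982, r_b2 = 40.758580
tip radii: r_a1 = 93.266680, r_a2 = 46.841040
inv(α') = inv(18.098°) + 2·(-0.199+0.478)·tan α/(68+32) = 0.01276567  ⇒  α' = 19.02443°
a' = a·cos α / cos α' = 134.0000·cos 18.098°/cos 19.02443° = 134.729528
action lengths: √(r_a1²−r_b1²) = 34.598240, √(r_a2²−r_b2²) = 23.082921
base pitch p_b = π·m·cos α = 8.002928
CR = (34.598240 + 23.082921 − 134.729528·sin 19.02443°)/8.002928 = 1.719772
contact ratio ≈ 1.7198

1.7198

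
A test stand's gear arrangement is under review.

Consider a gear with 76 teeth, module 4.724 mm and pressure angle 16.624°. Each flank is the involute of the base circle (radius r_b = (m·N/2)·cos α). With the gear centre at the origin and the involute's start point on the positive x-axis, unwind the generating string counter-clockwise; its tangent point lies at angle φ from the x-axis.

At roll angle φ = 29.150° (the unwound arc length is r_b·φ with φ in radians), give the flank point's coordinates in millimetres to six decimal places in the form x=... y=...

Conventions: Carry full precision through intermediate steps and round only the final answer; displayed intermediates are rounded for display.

class = single-mesh tooth geometry [base-circle involute, m = 4.724, 76T]
pitch radius r_p = m·N/2 = 4.724·76/2 = 179.512000
base radius r_b = r_p·cos α = 179.512000·cos 16.624° = 172.008905
roll angle φ = 29.150° = 0.50876348 rad
x = r_b·(cos φ + φ·sin φ) = 192.850365
y = r_b·(sin φ − φ·cos φ) = 7.356890

x=192.850365 y=7.356890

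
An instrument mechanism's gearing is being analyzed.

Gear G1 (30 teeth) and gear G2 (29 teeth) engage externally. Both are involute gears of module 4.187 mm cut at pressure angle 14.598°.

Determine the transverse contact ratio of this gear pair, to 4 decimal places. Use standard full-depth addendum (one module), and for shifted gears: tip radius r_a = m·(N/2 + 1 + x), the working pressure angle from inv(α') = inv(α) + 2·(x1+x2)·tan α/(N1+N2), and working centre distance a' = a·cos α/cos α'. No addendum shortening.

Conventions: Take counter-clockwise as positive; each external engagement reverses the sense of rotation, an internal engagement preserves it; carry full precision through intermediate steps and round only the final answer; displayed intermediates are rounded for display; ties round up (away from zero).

recognized (one external pair, fixed centres): single-mesh tooth geometry, m = 4.187, N1 = 30, N2 = 29
base radii: r_b1 = 60.777527, r_b2 = 58.751609
tip radii: r_a1 = 66.992000, r_a2 = 64.898500
no profile shift: α' = α, a' = a
action lengths: √(r_a1²−r_b1²) = 28.178365, √(r_a2²−r_b2²) = 27.569253
base pitch p_b = π·m·cos α = 12.729215
CR = (28.178365 + 27.569253 − 123.516500·sin 14.59800°)/12.729215 = 1.933903
contact ratio ≈ 1.9339

1.9339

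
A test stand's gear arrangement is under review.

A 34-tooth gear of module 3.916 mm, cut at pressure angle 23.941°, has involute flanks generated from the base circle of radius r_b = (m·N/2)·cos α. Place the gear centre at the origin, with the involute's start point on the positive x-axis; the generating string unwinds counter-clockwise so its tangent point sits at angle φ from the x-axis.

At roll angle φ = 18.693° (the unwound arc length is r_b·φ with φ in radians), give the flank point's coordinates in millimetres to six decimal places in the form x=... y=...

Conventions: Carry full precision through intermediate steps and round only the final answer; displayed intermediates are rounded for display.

single-mesh involute tooth geometry (34T wheel at module 3.916)
pitch radius r_p = m·N/2 = 3.916·34/2 = 66.572000
base radius r_b = r_p·cos α = 66.572000·cos 23.941° = 60.844399
roll angle φ = 18.693° = 0.32625440 rad
x = r_b·(cos φ + φ·sin φ) = 63.996934
y = r_b·(sin φ − φ·cos φ) = 0.696849

x=63.996934 y=0.696849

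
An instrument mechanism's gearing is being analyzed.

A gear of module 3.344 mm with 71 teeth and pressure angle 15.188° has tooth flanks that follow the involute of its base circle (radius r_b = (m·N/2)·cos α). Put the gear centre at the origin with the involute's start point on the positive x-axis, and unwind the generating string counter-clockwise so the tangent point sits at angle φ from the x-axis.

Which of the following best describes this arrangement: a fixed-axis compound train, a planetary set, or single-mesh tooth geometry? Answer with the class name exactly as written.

single-mesh tooth geometry

class = single-mesh tooth geometry [base-circle involute, m = 3.344, 71T]
classification: single-mesh tooth geometry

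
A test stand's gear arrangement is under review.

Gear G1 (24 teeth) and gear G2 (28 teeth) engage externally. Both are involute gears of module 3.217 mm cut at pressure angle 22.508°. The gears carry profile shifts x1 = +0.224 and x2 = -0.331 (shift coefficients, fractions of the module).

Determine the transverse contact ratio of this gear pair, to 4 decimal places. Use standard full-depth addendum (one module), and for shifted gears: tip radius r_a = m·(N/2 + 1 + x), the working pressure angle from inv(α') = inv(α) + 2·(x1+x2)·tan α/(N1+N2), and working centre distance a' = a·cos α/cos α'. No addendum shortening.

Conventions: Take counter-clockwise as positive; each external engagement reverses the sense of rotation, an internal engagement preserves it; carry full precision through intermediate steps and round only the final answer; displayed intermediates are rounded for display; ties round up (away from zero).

recognized (one external pair, fixed centres): single-mesh tooth geometry, m = 3.217, N1 = 24, N2 = 28
base radii: r_b1 = 35.663382, r_b2 = 41.607279
tip radii: r_a1 = 42.541608, r_a2 = 47.190173
inv(α') = inv(22.508°) + 2·(+0.224-0.331)·tan α/(24+28) = 0.01983312  ⇒  α' = 21.92224°
a' = a·cos α / cos α' = 83.6420·cos 22.508°/cos 21.92224° = 83.293500
action lengths: √(r_a1²−r_b1²) = 23.192921, √(r_a2²−r_b2²) = 22.265370
base pitch p_b = π·m·cos α = 9.336652
CR = (23.192921 + 22.265370 − 83.293500·sin 21.92224°)/9.336652 = 1.538114
contact ratio ≈ 1.5381

1.5381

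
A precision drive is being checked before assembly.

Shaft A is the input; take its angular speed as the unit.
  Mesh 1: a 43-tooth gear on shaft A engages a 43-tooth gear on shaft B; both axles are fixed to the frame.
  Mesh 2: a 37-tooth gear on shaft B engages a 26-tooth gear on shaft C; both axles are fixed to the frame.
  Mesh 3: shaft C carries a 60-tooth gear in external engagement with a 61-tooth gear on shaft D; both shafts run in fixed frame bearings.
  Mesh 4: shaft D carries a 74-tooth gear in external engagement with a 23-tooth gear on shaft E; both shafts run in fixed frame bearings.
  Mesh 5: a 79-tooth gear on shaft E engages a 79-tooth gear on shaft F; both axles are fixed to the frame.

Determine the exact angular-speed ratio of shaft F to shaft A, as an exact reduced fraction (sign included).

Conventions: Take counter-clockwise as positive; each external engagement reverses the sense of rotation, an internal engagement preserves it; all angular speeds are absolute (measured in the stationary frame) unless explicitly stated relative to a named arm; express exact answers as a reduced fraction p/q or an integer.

class = fixed-axis compound train [5 meshes; 5 ratios multiply, 5 sense flips]
mesh 1 [43T→43T]: running ratio 1, sense −
mesh 2 [37T→26T]: running ratio 37/26, sense +
mesh 3 [60T→61T]: running ratio 1110/793, sense −
mesh 4 [74T→23T]: running ratio 82140/18239, sense +
mesh 5 [79T→79T]: running ratio 82140/18239, sense −
ω_out/ω_in = -82140/18239

-82140/18239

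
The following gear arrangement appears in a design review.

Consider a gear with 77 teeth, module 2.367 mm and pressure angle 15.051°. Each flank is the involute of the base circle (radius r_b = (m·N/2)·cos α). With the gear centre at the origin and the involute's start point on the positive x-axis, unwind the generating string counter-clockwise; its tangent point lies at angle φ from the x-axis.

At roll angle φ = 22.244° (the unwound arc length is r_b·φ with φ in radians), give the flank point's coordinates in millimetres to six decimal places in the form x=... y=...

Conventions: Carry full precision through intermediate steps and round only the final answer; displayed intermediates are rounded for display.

topology: single-mesh involute geometry — m = 2.367, N = 77
pitch radius r_p = m·N/2 = 2.367·77/2 = 91.129500
base radius r_b = r_p·cos α = 91.129500·cos 15.051° = 88.003308
roll angle φ = 22.244° = 0.38823104 rad
x = r_b·(cos φ + φ·sin φ) = 94.387567
y = r_b·(sin φ − φ·cos φ) = 1.690786

x=94.387567 y=1.690786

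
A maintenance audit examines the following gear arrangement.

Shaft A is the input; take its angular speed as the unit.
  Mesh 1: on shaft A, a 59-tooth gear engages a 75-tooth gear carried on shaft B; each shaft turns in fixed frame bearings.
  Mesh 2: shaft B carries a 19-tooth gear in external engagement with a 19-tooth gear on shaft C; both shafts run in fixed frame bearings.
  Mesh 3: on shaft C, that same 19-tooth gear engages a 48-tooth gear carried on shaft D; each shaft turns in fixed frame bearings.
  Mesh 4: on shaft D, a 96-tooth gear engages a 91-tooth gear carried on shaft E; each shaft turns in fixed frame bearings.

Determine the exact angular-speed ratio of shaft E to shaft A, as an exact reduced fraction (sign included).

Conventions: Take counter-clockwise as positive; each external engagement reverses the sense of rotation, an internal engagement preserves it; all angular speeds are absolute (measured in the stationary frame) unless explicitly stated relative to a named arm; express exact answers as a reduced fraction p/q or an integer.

class = fixed-axis compound train [4 meshes; 4 ratios multiply, 4 sense flips]
mesh 1 [59T→75T]: running ratio 59/75, sense −
mesh 2 [19T→19T]: running ratio 59/75, sense +
mesh 3 [19T→48T]: running ratio 1121/3600, sense −
mesh 4 [96T→91T]: running ratio 2242/6825, sense +
ω_out/ω_in = 2242/6825

2242/6825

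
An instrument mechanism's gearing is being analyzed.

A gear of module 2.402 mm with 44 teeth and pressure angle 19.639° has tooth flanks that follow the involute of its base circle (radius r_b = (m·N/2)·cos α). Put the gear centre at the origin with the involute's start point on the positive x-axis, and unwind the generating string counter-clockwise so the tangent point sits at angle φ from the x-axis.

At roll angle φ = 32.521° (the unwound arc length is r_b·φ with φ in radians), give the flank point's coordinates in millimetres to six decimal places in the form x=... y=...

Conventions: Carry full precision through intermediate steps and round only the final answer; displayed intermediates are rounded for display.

x=57.152907 y=2.937065

recognized (one wheel, involute flank): single-mesh tooth geometry, m = 2.402, N = 44
pitch radius r_p = m·N/2 = 2.402·44/2 = 52.844000
base radius r_b = r_p·cos α = 52.844000·cos 19.639° = 49.770006
roll angle φ = 32.521° = 0.56759853 rad
x = r_b·(cos φ + φ·sin φ) = 57.152907
y = r_b·(sin φ − φ·cos φ) = 2.937065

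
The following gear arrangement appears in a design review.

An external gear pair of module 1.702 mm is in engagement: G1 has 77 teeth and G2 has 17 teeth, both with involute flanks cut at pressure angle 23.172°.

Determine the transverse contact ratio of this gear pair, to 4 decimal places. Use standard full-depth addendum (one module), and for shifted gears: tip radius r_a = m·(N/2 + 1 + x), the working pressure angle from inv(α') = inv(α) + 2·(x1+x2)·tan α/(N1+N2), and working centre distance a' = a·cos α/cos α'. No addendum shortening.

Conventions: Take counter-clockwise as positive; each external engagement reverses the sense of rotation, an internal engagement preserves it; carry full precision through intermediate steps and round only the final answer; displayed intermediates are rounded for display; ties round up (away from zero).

single-mesh involute tooth geometry (77T engaging 17T at module 1.702)
base radii: r_b1 = 60.240789, r_b2 = 13.299914
tip radii: r_a1 = 67.229000, r_a2 = 16.169000
no profile shift: α' = α, a' = a
action lengths: √(r_a1²−r_b1²) = 29.846034, √(r_a2²−r_b2²) = 9.195044
base pitch p_b = π·m·cos α = 4.915637
CR = (29.846034 + 9.195044 − 79.994000·sin 23.17200°)/4.915637 = 1.538768
contact ratio ≈ 1.5388

1.5388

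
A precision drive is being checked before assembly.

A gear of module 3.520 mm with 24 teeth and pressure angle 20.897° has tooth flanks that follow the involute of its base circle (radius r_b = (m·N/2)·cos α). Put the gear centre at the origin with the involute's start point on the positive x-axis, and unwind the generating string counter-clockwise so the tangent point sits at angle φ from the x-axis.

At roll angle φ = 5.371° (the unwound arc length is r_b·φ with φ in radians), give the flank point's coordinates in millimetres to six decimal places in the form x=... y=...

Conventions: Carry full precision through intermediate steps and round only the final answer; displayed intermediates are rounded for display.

single-mesh involute tooth geometry (24T wheel at module 3.520)
pitch radius r_p = m·N/2 = 3.520·24/2 = 42.240000
base radius r_b = r_p·cos α = 42.240000·cos 20.897° = 39.461586
roll angle φ = 5.371° = 0.09374163 rad
x = r_b·(cos φ + φ·sin φ) = 39.634589
y = r_b·(sin φ − φ·cos φ) = 0.010826

x=39.634589 y=0.010826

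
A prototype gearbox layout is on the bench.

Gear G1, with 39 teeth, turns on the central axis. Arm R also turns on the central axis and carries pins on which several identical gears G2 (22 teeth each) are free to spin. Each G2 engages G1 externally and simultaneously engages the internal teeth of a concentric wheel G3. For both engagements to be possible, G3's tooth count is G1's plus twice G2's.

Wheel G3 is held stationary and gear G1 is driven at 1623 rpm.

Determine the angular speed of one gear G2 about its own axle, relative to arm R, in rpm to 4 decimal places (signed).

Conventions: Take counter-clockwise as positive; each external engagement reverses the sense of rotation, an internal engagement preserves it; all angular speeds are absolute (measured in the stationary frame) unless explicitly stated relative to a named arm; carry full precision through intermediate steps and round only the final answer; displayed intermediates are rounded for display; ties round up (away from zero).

-1957.3961 rpm

class = planetary set [G3 = 39+2·22 = 83; Willis about the carrier]
normalise by the input: solve with ω_sun = 1, then scale by 1623 rpm
ring teeth: 39 + 2·22 = 83
39(ω_sun−ω_arm) = −83(ω_ring−ω_arm),  ω_ring = 0, ω_sun = 1
39(1−ω_arm) = −83(0−ω_arm)  ⇒  122·ω_arm = 39  ⇒  ω_arm = 39/122
sun–planet mesh: 39·(1−39/122) = −22·(ω_p−ω_arm)  ⇒  ω_p−ω_arm = -3237/2684
scale: ω_p−ω_arm = -3237/2684 × 1623 rpm = -1957.3961 rpm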